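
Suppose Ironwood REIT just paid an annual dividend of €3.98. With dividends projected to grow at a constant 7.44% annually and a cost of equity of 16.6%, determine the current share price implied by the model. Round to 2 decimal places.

Gordon growth model: P₀ = D₁/(r − g). D₁ = 3.98 × (1 + 0.0744) = 4.2761.
P₀ = 4.2761 / (0.166 − 0.0744) = 4.2761 / 0.0916 = 46.6824

€46.68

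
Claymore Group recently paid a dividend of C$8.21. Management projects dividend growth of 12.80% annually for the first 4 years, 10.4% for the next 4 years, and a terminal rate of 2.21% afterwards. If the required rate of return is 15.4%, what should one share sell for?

Three-stage DDM. Project D₁…D_8; terminal Gordon value at t=8 with g = 0.0221; discount at r = 0.154.
D_1 = 9.2609
D_2 = 10.4463
D_3 = 11.7834
D_4 = 13.2917
D_5 = 14.6740
D_6 = 16.2001
D_7 = 17.8849
D_8 = 19.7449
TV_8 = 20.1813/(0.154−0.0221) = 153.0046
P₀ = Σ Dₜ/(1+r)ᵗ + TV_8/(1+r)^8 = 106.5480

C$106.55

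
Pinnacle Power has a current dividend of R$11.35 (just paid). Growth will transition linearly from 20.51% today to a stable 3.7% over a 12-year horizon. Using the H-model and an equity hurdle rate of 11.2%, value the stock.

R$309.57

H-model: P₀ = D₀[(1+g_L) + H(g_S−g_L)]/(r−g_L), with H = 12/2 = 6.
P₀ = 11.35 × [(1+0.037) + 6×(0.2051−0.037)] / (0.112−0.037)
   = 11.35 × 2.0456 / 0.075 = 309.5675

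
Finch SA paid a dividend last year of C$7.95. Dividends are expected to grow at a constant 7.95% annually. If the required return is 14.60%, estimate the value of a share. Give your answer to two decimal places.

C$129.05

Gordon growth model: P₀ = D₁/(r − g). D₁ = 7.95 × (1 + 0.0795) = 8.5820.
P₀ = 8.5820 / (0.146 − 0.0795) = 8.5820 / 0.0665 = 129.0530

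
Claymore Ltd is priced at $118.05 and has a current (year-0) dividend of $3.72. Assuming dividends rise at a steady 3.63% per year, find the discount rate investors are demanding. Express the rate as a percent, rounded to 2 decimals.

Rearranging the constant-growth DDM: r = D₁/P₀ + g.
D₁ = 3.72 × (1 + 0.0363) = 3.8550.
r = 3.8550 / 118.05 + 0.0363 = 0.03266 + 0.0363 = 0.06896

6.90%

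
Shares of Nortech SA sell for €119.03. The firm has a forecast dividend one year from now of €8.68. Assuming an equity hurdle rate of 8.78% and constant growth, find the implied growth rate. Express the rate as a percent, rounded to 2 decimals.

From P₀ = D₁/(r − g), the implied growth is g = r − D₁/P₀.
g = 0.0878 − 8.68/119.03 = 0.0878 − 0.07292 = 0.01488

1.49%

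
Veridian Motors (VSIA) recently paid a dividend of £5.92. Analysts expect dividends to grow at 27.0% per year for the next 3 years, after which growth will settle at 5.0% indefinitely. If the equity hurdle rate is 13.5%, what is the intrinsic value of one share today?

Two-stage DDM. Project D₁…D_3 at 0.27, terminal growth 0.05, discount at r = 0.135.
D_1 = 7.5184
D_2 = 9.5484
D_3 = 12.1264
Terminal value at t=3: TV = D_4/(r−g) = 12.7327/(0.135−0.05) = 149.7970
P₀ = 7.5184/(1+0.135)^1 + 9.5484/(1+0.135)^2 + 12.1264/(1+0.135)^3 + 149.7970/(1+0.135)^3 = 124.7807

£124.78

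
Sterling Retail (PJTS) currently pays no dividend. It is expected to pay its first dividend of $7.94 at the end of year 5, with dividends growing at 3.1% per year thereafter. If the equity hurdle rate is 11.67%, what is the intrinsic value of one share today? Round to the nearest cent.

Deferred-dividend DDM. At t=4 the remaining stream is a growing perpetuity with first payment D_5 = 7.94.
V_4 = D_5/(r−g) = 7.94/(0.1167−0.031) = 92.6488
P₀ = V_4/(1+r)^4 = 92.6488/(1+0.1167)^4 = 59.5791

$59.58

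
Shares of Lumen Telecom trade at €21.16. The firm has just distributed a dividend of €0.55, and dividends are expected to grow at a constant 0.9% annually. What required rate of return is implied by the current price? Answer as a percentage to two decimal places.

3.52%

Rearranging the constant-growth DDM: r = D₁/P₀ + g.
D₁ = 0.55 × (1 + 0.009) = 0.5549.
r = 0.5549 / 21.16 + 0.009 = 0.02623 + 0.009 = 0.03523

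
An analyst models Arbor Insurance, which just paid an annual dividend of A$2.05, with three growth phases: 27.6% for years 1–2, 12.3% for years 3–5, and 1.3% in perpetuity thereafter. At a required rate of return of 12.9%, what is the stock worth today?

Three-stage DDM. Project D₁…D_5; terminal Gordon value at t=5 with g = 0.013; discount at r = 0.129.
D_1 = 2.6158
D_2 = 3.3378
D_3 = 3.7483
D_4 = 4.2093
D_5 = 4.7271
TV_5 = 4.7885/(0.129−0.013) = 41.2806
P₀ = Σ Dₜ/(1+r)ᵗ + TV_5/(1+r)^5 = 35.2129

A$35.21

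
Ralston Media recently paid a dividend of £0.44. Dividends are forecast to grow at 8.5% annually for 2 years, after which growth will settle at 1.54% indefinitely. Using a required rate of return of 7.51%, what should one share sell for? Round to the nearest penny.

£8.51

Two-stage DDM. Project D₁…D_2 at 0.085, terminal growth 0.0154, discount at r = 0.0751.
D_1 = 0.4774
D_2 = 0.5180
Terminal value at t=2: TV = D_3/(r−g) = 0.5260/(0.0751−0.0154) = 8.8100
P₀ = 0.4774/(1+0.0751)^1 + 0.5180/(1+0.0751)^2 + 8.8100/(1+0.0751)^2 = 8.5143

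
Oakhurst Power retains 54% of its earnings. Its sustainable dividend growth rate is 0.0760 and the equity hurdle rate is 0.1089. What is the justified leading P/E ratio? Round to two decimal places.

13.98

Payout ratio b = 1 − 0.54 = 0.46.
Justified leading P/E = b/(r−g) = 0.46/(0.1089−0.076) = 13.9818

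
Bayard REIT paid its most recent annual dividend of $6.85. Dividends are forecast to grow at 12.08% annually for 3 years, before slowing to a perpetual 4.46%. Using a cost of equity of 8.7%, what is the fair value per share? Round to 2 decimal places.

Two-stage DDM. Project D₁…D_3 at 0.1208, terminal growth 0.0446, discount at r = 0.087.
D_1 = 7.6775
D_2 = 8.6049
D_3 = 9.6444
Terminal value at t=3: TV = D_4/(r−g) = 10.0745/(0.087−0.0446) = 237.6069
P₀ = 7.6775/(1+0.087)^1 + 8.6049/(1+0.087)^2 + 9.6444/(1+0.087)^3 + 237.6069/(1+0.087)^3 = 206.8542

$206.85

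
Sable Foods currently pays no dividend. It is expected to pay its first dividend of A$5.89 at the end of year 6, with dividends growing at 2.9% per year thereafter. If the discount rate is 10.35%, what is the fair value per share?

A$48.32

Deferred-dividend DDM. At t=5 the remaining stream is a growing perpetuity with first payment D_6 = 5.89.
V_5 = D_6/(r−g) = 5.89/(0.1035−0.029) = 79.0604
P₀ = V_5/(1+r)^5 = 79.0604/(1+0.1035)^5 = 48.3167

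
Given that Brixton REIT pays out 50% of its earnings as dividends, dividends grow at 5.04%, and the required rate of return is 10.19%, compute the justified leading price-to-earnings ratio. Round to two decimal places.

Justified leading P/E = b/(r−g) = 0.50/(0.1019−0.0504) = 9.7087

9.71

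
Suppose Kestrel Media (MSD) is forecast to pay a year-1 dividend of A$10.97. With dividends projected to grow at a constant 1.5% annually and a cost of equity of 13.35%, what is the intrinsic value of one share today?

Gordon growth model: P₀ = D₁/(r − g), with D₁ = 10.97 given directly.
P₀ = 10.9700 / (0.1335 − 0.015) = 10.9700 / 0.1185 = 92.5738

A$92.57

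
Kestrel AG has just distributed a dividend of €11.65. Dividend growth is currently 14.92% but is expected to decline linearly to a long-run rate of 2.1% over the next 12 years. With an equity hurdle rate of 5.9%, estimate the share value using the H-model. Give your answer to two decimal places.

H-model: P₀ = D₀[(1+g_L) + H(g_S−g_L)]/(r−g_L), with H = 12/2 = 6.
P₀ = 11.65 × [(1+0.021) + 6×(0.1492−0.021)] / (0.059−0.021)
   = 11.65 × 1.7902 / 0.038 = 548.8376

€548.84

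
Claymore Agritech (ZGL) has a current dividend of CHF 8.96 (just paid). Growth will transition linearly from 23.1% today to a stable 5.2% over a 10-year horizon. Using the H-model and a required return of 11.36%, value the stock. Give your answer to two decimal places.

H-model: P₀ = D₀[(1+g_L) + H(g_S−g_L)]/(r−g_L), with H = 10/2 = 5.
P₀ = 8.96 × [(1+0.052) + 5×(0.231−0.052)] / (0.1136−0.052)
   = 8.96 × 1.9470 / 0.0616 = 283.2000

CHF 283.20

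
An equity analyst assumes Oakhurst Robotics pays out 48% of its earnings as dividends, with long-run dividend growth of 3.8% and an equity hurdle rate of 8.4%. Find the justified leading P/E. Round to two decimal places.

10.43

Justified leading P/E = b/(r−g) = 0.48/(0.084−0.038) = 10.4348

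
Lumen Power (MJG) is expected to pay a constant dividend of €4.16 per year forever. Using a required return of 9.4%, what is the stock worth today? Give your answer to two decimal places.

Zero-growth DDM (perpetuity): P₀ = D/r = 4.16 / 0.094 = 44.2553

€44.26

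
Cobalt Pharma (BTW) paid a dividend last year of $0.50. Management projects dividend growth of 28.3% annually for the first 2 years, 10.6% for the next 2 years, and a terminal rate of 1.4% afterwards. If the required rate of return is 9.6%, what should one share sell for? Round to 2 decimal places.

Three-stage DDM. Project D₁…D_4; terminal Gordon value at t=4 with g = 0.014; discount at r = 0.096.
D_1 = 0.6415
D_2 = 0.8230
D_3 = 0.9103
D_4 = 1.0068
TV_4 = 1.0209/(0.096−0.014) = 12.4497
P₀ = Σ Dₜ/(1+r)ᵗ + TV_4/(1+r)^4 = 11.2878

$11.29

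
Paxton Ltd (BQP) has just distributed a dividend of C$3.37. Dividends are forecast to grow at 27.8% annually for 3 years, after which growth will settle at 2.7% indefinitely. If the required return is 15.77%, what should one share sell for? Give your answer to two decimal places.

C$47.98

Two-stage DDM. Project D₁…D_3 at 0.278, terminal growth 0.027, discount at r = 0.1577.
D_1 = 4.3069
D_2 = 5.5042
D_3 = 7.0343
Terminal value at t=3: TV = D_4/(r−g) = 7.2243/(0.1577−0.027) = 55.2735
P₀ = 4.3069/(1+0.1577)^1 + 5.5042/(1+0.1577)^2 + 7.0343/(1+0.1577)^3 + 55.2735/(1+0.1577)^3 = 47.9834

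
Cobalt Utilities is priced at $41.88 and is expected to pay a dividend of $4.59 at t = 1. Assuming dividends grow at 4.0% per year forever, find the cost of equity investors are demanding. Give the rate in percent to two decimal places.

Rearranging the constant-growth DDM: r = D₁/P₀ + g.
r = 4.5900 / 41.88 + 0.04 = 0.10960 + 0.04 = 0.14960

14.96%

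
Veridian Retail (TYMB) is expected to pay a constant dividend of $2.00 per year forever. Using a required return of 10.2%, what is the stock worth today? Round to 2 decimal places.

Zero-growth DDM (perpetuity): P₀ = D/r = 2.00 / 0.102 = 19.6078

$19.61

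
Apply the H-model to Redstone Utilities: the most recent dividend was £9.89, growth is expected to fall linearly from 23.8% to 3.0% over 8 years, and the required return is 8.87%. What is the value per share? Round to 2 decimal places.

£313.72

H-model: P₀ = D₀[(1+g_L) + H(g_S−g_L)]/(r−g_L), with H = 8/2 = 4.
P₀ = 9.89 × [(1+0.03) + 4×(0.238−0.03)] / (0.0887−0.03)
   = 9.89 × 1.8620 / 0.0587 = 313.7169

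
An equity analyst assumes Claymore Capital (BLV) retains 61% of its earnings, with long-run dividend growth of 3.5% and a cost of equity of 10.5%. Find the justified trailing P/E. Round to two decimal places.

Payout ratio b = 1 − 0.61 = 0.39.
Justified trailing P/E = b(1+g)/(r−g) = 0.39×(1+0.035)/(0.105−0.035) = 5.7664

5.77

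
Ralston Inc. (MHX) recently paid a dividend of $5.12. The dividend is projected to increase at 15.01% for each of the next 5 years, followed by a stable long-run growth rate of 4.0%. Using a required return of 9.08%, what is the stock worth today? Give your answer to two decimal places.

$166.67

Two-stage DDM. Project D₁…D_5 at 0.1501, terminal growth 0.04, discount at r = 0.0908.
D_1 = 5.8885
D_2 = 6.7724
D_3 = 7.7889
D_4 = 8.9580
D_5 = 10.3026
Terminal value at t=5: TV = D_6/(r−g) = 10.7147/(0.0908−0.04) = 210.9199
P₀ = 5.8885/(1+0.0908)^1 + 6.7724/(1+0.0908)^2 + 7.7889/(1+0.0908)^3 + 8.9580/(1+0.0908)^4 + 10.3026/(1+0.0908)^5 + 210.9199/(1+0.0908)^5 = 166.6719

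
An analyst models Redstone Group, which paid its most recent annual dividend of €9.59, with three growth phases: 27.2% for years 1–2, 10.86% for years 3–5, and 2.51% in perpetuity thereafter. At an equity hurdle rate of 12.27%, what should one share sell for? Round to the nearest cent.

€183.67

Three-stage DDM. Project D₁…D_5; terminal Gordon value at t=5 with g = 0.0251; discount at r = 0.1227.
D_1 = 12.1985
D_2 = 15.5165
D_3 = 17.2016
D_4 = 19.0696
D_5 = 21.1406
TV_5 = 21.6712/(0.1227−0.0251) = 222.0414
P₀ = Σ Dₜ/(1+r)ᵗ + TV_5/(1+r)^5 = 183.6707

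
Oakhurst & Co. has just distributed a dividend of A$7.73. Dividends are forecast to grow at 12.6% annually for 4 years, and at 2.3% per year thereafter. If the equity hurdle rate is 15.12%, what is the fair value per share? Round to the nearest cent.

Two-stage DDM. Project D₁…D_4 at 0.126, terminal growth 0.023, discount at r = 0.1512.
D_1 = 8.7040
D_2 = 9.8007
D_3 = 11.0356
D_4 = 12.4260
Terminal value at t=4: TV = D_5/(r−g) = 12.7118/(0.1512−0.023) = 99.1564
P₀ = 8.7040/(1+0.1512)^1 + 9.8007/(1+0.1512)^2 + 11.0356/(1+0.1512)^3 + 12.4260/(1+0.1512)^4 + 99.1564/(1+0.1512)^4 = 85.7215

A$85.72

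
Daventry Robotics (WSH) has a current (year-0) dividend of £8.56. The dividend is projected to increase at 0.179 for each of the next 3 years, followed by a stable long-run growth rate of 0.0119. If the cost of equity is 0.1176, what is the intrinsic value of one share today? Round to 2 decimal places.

£124.82

Two-stage DDM. Project D₁…D_3 at 0.179, terminal growth 0.0119, discount at r = 0.1176.
D_1 = 10.0922
D_2 = 11.8988
D_3 = 14.0286
Terminal value at t=3: TV = D_4/(r−g) = 14.1956/(0.1176−0.0119) = 134.3005
P₀ = 10.0922/(1+0.1176)^1 + 11.8988/(1+0.1176)^2 + 14.0286/(1+0.1176)^3 + 134.3005/(1+0.1176)^3 = 124.8161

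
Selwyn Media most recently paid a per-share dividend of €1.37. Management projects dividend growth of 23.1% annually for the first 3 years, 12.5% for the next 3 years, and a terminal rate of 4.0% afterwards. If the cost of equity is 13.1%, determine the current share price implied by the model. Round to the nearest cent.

€29.99

Three-stage DDM. Project D₁…D_6; terminal Gordon value at t=6 with g = 0.04; discount at r = 0.131.
D_1 = 1.6865
D_2 = 2.0760
D_3 = 2.5556
D_4 = 2.8751
D_5 = 3.2344
D_6 = 3.6388
TV_6 = 3.7843/(0.131−0.04) = 41.5857
P₀ = Σ Dₜ/(1+r)ᵗ + TV_6/(1+r)^6 = 29.9926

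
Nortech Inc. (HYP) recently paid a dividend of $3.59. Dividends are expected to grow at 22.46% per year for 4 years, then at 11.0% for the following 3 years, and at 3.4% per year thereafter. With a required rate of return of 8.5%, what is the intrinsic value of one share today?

Three-stage DDM. Project D₁…D_7; terminal Gordon value at t=7 with g = 0.034; discount at r = 0.085.
D_1 = 4.3963
D_2 = 5.3837
D_3 = 6.5929
D_4 = 8.0737
D_5 = 8.9618
D_6 = 9.9476
D_7 = 11.0418
TV_7 = 11.4172/(0.085−0.034) = 223.8674
P₀ = Σ Dₜ/(1+r)ᵗ + TV_7/(1+r)^7 = 164.3762

$164.38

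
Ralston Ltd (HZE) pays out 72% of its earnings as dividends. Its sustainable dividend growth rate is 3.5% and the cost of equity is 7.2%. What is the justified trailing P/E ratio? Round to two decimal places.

20.14

Justified trailing P/E = b(1+g)/(r−g) = 0.72×(1+0.035)/(0.072−0.035) = 20.1405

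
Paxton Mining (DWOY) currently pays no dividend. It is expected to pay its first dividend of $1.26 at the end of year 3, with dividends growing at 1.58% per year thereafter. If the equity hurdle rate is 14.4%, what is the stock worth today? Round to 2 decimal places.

$7.51

Deferred-dividend DDM. At t=2 the remaining stream is a growing perpetuity with first payment D_3 = 1.26.
V_2 = D_3/(r−g) = 1.26/(0.144−0.0158) = 9.8284
P₀ = V_2/(1+r)^2 = 9.8284/(1+0.144)^2 = 7.5098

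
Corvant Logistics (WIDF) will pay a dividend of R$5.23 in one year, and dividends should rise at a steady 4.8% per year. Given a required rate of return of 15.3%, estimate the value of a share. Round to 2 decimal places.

Gordon growth model: P₀ = D₁/(r − g), with D₁ = 5.23 given directly.
P₀ = 5.2300 / (0.153 − 0.048) = 5.2300 / 0.105 = 49.8095

R$49.81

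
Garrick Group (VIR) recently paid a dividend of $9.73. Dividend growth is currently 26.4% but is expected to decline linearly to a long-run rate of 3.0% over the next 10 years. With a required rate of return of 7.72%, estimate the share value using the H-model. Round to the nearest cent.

$453.52

H-model: P₀ = D₀[(1+g_L) + H(g_S−g_L)]/(r−g_L), with H = 10/2 = 5.
P₀ = 9.73 × [(1+0.03) + 5×(0.264−0.03)] / (0.0772−0.03)
   = 9.73 × 2.2000 / 0.0472 = 453.5169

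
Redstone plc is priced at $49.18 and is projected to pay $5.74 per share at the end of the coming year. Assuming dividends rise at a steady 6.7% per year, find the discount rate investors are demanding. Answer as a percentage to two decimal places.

18.37%

Rearranging the constant-growth DDM: r = D₁/P₀ + g.
r = 5.7400 / 49.18 + 0.067 = 0.11671 + 0.067 = 0.18371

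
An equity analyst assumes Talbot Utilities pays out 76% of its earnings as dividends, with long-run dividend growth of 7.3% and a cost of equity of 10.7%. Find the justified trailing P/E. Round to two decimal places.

Justified trailing P/E = b(1+g)/(r−g) = 0.76×(1+0.073)/(0.107−0.073) = 23.9847

23.98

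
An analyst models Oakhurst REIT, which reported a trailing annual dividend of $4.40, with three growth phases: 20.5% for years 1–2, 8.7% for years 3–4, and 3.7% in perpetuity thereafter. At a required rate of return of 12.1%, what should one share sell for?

$78.54

Three-stage DDM. Project D₁…D_4; terminal Gordon value at t=4 with g = 0.037; discount at r = 0.121.
D_1 = 5.3020
D_2 = 6.3889
D_3 = 6.9447
D_4 = 7.5489
TV_4 = 7.8282/(0.121−0.037) = 93.1934
P₀ = Σ Dₜ/(1+r)ᵗ + TV_4/(1+r)^4 = 78.5392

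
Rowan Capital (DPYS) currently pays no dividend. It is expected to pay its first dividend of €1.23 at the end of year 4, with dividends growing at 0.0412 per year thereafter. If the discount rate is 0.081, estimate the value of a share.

Deferred-dividend DDM. At t=3 the remaining stream is a growing perpetuity with first payment D_4 = 1.23.
V_3 = D_4/(r−g) = 1.23/(0.081−0.0412) = 30.9045
P₀ = V_3/(1+r)^3 = 30.9045/(1+0.081)^3 = 24.4650

€24.46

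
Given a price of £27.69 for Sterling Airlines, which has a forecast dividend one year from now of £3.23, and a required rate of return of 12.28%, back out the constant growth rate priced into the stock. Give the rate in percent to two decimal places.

From P₀ = D₁/(r − g), the implied growth is g = r − D₁/P₀.
g = 0.1228 − 3.23/27.69 = 0.1228 − 0.11665 = 0.00615

0.62%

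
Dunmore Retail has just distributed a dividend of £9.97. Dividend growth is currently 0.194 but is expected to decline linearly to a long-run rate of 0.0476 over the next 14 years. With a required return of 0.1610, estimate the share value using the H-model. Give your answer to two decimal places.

H-model: P₀ = D₀[(1+g_L) + H(g_S−g_L)]/(r−g_L), with H = 14/2 = 7.
P₀ = 9.97 × [(1+0.0476) + 7×(0.194−0.0476)] / (0.161−0.0476)
   = 9.97 × 2.0724 / 0.1134 = 182.2031

£182.20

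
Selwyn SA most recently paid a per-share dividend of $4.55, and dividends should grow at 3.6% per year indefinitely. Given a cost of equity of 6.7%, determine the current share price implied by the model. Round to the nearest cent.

$152.06

Gordon growth model: P₀ = D₁/(r − g). D₁ = 4.55 × (1 + 0.036) = 4.7138.
P₀ = 4.7138 / (0.067 − 0.036) = 4.7138 / 0.031 = 152.0581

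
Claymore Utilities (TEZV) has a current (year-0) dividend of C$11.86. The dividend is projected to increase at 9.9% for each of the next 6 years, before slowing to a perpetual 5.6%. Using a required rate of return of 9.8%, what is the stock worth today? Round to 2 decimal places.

C$371.21

Two-stage DDM. Project D₁…D_6 at 0.099, terminal growth 0.056, discount at r = 0.098.
D_1 = 13.0341
D_2 = 14.3245
D_3 = 15.7426
D_4 = 17.3012
D_5 = 19.0140
D_6 = 20.8964
Terminal value at t=6: TV = D_7/(r−g) = 22.0666/(0.098−0.056) = 525.3944
P₀ = 13.0341/(1+0.098)^1 + 14.3245/(1+0.098)^2 + 15.7426/(1+0.098)^3 + 17.3012/(1+0.098)^4 + 19.0140/(1+0.098)^5 + 20.8964/(1+0.098)^6 + 525.3944/(1+0.098)^6 = 371.2147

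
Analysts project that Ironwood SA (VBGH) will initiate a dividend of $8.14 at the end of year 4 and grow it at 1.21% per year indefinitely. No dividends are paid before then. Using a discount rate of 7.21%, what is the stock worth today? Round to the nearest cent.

$110.09

Deferred-dividend DDM. At t=3 the remaining stream is a growing perpetuity with first payment D_4 = 8.14.
V_3 = D_4/(r−g) = 8.14/(0.0721−0.0121) = 135.6667
P₀ = V_3/(1+r)^3 = 135.6667/(1+0.0721)^3 = 110.0949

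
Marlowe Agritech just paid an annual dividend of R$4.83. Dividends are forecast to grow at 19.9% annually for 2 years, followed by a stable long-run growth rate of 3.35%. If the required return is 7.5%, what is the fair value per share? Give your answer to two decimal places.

R$161.03

Two-stage DDM. Project D₁…D_2 at 0.199, terminal growth 0.0335, discount at r = 0.075.
D_1 = 5.7912
D_2 = 6.9436
Terminal value at t=2: TV = D_3/(r−g) = 7.1762/(0.075−0.0335) = 172.9211
P₀ = 5.7912/(1+0.075)^1 + 6.9436/(1+0.075)^2 + 172.9211/(1+0.075)^2 = 161.0299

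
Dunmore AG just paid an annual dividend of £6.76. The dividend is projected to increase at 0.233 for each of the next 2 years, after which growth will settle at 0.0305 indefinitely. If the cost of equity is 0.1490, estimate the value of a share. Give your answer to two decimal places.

£82.73

Two-stage DDM. Project D₁…D_2 at 0.233, terminal growth 0.0305, discount at r = 0.149.
D_1 = 8.3351
D_2 = 10.2772
Terminal value at t=2: TV = D_3/(r−g) = 10.5906/(0.149−0.0305) = 89.3722
P₀ = 8.3351/(1+0.149)^1 + 10.2772/(1+0.149)^2 + 89.3722/(1+0.149)^2 = 82.7347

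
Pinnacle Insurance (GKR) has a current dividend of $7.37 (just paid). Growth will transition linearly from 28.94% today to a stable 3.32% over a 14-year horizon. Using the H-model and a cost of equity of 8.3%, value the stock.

H-model: P₀ = D₀[(1+g_L) + H(g_S−g_L)]/(r−g_L), with H = 14/2 = 7.
P₀ = 7.37 × [(1+0.0332) + 7×(0.2894−0.0332)] / (0.083−0.0332)
   = 7.37 × 2.8266 / 0.0498 = 418.3141

$418.31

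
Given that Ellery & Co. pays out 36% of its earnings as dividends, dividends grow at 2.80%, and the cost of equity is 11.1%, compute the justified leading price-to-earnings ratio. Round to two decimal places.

4.34

Justified leading P/E = b/(r−g) = 0.36/(0.111−0.028) = 4.3373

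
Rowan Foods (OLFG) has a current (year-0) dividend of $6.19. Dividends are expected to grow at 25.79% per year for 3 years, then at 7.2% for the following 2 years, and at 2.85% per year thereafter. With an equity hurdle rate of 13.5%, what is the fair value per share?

$110.96

Three-stage DDM. Project D₁…D_5; terminal Gordon value at t=5 with g = 0.0285; discount at r = 0.135.
D_1 = 7.7864
D_2 = 9.7945
D_3 = 12.3205
D_4 = 13.2076
D_5 = 14.1585
TV_5 = 14.5621/(0.135−0.0285) = 136.7330
P₀ = Σ Dₜ/(1+r)ᵗ + TV_5/(1+r)^5 = 110.9582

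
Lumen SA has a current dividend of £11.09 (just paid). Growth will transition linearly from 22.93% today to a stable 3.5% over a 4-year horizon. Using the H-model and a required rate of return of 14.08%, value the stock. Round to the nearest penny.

H-model: P₀ = D₀[(1+g_L) + H(g_S−g_L)]/(r−g_L), with H = 4/2 = 2.
P₀ = 11.09 × [(1+0.035) + 2×(0.2293−0.035)] / (0.1408−0.035)
   = 11.09 × 1.4236 / 0.1058 = 149.2223

£149.22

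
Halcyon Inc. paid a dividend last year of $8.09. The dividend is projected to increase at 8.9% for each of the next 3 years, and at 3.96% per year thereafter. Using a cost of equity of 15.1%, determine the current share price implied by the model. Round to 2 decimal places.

$85.69

Two-stage DDM. Project D₁…D_3 at 0.089, terminal growth 0.0396, discount at r = 0.151.
D_1 = 8.8100
D_2 = 9.5941
D_3 = 10.4480
Terminal value at t=3: TV = D_4/(r−g) = 10.8617/(0.151−0.0396) = 97.5019
P₀ = 8.8100/(1+0.151)^1 + 9.5941/(1+0.151)^2 + 10.4480/(1+0.151)^3 + 97.5019/(1+0.151)^3 = 85.6901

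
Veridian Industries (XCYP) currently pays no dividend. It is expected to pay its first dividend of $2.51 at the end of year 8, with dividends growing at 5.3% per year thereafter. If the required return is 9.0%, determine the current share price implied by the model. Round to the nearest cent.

$37.11

Deferred-dividend DDM. At t=7 the remaining stream is a growing perpetuity with first payment D_8 = 2.51.
V_7 = D_8/(r−g) = 2.51/(0.09−0.053) = 67.8378
P₀ = V_7/(1+r)^7 = 67.8378/(1+0.09)^7 = 37.1096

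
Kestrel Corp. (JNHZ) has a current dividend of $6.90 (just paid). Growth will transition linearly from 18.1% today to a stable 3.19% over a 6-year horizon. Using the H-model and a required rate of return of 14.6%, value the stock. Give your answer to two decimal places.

$89.45

H-model: P₀ = D₀[(1+g_L) + H(g_S−g_L)]/(r−g_L), with H = 6/2 = 3.
P₀ = 6.90 × [(1+0.0319) + 3×(0.181−0.0319)] / (0.146−0.0319)
   = 6.90 × 1.4792 / 0.1141 = 89.4521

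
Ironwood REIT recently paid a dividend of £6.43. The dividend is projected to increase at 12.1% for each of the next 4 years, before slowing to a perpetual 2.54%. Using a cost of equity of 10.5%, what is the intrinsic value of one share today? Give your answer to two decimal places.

Two-stage DDM. Project D₁…D_4 at 0.121, terminal growth 0.0254, discount at r = 0.105.
D_1 = 7.2080
D_2 = 8.0802
D_3 = 9.0579
D_4 = 10.1539
Terminal value at t=4: TV = D_5/(r−g) = 10.4118/(0.105−0.0254) = 130.8018
P₀ = 7.2080/(1+0.105)^1 + 8.0802/(1+0.105)^2 + 9.0579/(1+0.105)^3 + 10.1539/(1+0.105)^4 + 130.8018/(1+0.105)^4 = 114.3979

£114.40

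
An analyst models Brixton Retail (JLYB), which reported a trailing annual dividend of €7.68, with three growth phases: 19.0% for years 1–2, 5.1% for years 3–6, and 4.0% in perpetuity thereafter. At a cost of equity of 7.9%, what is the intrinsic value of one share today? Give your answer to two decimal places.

€277.05

Three-stage DDM. Project D₁…D_6; terminal Gordon value at t=6 with g = 0.04; discount at r = 0.079.
D_1 = 9.1392
D_2 = 10.8756
D_3 = 11.4303
D_4 = 12.0133
D_5 = 12.6259
D_6 = 13.2698
TV_6 = 13.8006/(0.079−0.04) = 353.8627
P₀ = Σ Dₜ/(1+r)ᵗ + TV_6/(1+r)^6 = 277.0515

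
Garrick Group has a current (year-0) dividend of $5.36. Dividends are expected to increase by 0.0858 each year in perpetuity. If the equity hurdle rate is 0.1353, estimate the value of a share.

Gordon growth model: P₀ = D₁/(r − g). D₁ = 5.36 × (1 + 0.0858) = 5.8199.
P₀ = 5.8199 / (0.1353 − 0.0858) = 5.8199 / 0.0495 = 117.5735

$117.57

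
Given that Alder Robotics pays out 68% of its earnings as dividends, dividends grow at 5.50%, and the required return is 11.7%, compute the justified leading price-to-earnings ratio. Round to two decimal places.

Justified leading P/E = b/(r−g) = 0.68/(0.117−0.055) = 10.9677

10.97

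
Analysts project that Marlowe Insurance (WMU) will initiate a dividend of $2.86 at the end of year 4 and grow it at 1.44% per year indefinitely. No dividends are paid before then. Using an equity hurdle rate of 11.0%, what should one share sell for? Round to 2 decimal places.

Deferred-dividend DDM. At t=3 the remaining stream is a growing perpetuity with first payment D_4 = 2.86.
V_3 = D_4/(r−g) = 2.86/(0.11−0.0144) = 29.9163
P₀ = V_3/(1+r)^3 = 29.9163/(1+0.11)^3 = 21.8746

$21.87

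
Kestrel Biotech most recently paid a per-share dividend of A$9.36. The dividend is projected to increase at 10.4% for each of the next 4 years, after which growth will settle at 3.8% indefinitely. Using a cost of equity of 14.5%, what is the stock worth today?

A$112.68

Two-stage DDM. Project D₁…D_4 at 0.104, terminal growth 0.038, discount at r = 0.145.
D_1 = 10.3334
D_2 = 11.4081
D_3 = 12.5946
D_4 = 13.9044
Terminal value at t=4: TV = D_5/(r−g) = 14.4328/(0.145−0.038) = 134.8856
P₀ = 10.3334/(1+0.145)^1 + 11.4081/(1+0.145)^2 + 12.5946/(1+0.145)^3 + 13.9044/(1+0.145)^4 + 134.8856/(1+0.145)^4 = 112.6835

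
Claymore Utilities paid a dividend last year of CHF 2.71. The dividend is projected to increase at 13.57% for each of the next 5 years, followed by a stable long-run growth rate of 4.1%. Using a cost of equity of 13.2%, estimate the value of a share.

Two-stage DDM. Project D₁…D_5 at 0.1357, terminal growth 0.041, discount at r = 0.132.
D_1 = 3.0777
D_2 = 3.4954
D_3 = 3.9697
D_4 = 4.5084
D_5 = 5.1202
Terminal value at t=5: TV = D_6/(r−g) = 5.3301/(0.132−0.041) = 58.5729
P₀ = 3.0777/(1+0.132)^1 + 3.4954/(1+0.132)^2 + 3.9697/(1+0.132)^3 + 4.5084/(1+0.132)^4 + 5.1202/(1+0.132)^5 + 58.5729/(1+0.132)^5 = 45.1946

CHF 45.19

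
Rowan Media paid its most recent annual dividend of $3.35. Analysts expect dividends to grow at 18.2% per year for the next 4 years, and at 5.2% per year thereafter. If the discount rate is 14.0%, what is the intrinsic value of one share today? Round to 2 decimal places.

Two-stage DDM. Project D₁…D_4 at 0.182, terminal growth 0.052, discount at r = 0.14.
D_1 = 3.9597
D_2 = 4.6804
D_3 = 5.5322
D_4 = 6.5391
Terminal value at t=4: TV = D_5/(r−g) = 6.8791/(0.14−0.052) = 78.1714
P₀ = 3.9597/(1+0.14)^1 + 4.6804/(1+0.14)^2 + 5.5322/(1+0.14)^3 + 6.5391/(1+0.14)^4 + 78.1714/(1+0.14)^4 = 60.9643

$60.96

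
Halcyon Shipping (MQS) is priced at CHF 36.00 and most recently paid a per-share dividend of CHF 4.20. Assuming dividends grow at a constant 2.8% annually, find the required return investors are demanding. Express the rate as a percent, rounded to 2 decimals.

14.79%

Rearranging the constant-growth DDM: r = D₁/P₀ + g.
D₁ = 4.20 × (1 + 0.028) = 4.3176.
r = 4.3176 / 36.00 + 0.028 = 0.11993 + 0.028 = 0.14793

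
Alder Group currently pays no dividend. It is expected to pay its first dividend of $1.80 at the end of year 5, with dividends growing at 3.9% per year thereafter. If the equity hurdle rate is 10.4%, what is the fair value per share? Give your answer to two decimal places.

$18.64

Deferred-dividend DDM. At t=4 the remaining stream is a growing perpetuity with first payment D_5 = 1.80.
V_4 = D_5/(r−g) = 1.80/(0.104−0.039) = 27.6923
P₀ = V_4/(1+r)^4 = 27.6923/(1+0.104)^4 = 18.6416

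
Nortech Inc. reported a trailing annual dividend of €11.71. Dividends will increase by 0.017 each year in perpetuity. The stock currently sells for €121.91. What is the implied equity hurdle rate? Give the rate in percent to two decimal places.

Rearranging the constant-growth DDM: r = D₁/P₀ + g.
D₁ = 11.71 × (1 + 0.017) = 11.9091.
r = 11.9091 / 121.91 + 0.017 = 0.09769 + 0.017 = 0.11469

11.47%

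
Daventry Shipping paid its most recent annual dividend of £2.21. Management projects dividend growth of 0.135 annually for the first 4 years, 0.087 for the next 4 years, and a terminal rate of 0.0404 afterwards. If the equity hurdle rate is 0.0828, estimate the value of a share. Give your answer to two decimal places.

£87.22

Three-stage DDM. Project D₁…D_8; terminal Gordon value at t=8 with g = 0.0404; discount at r = 0.0828.
D_1 = 2.5084
D_2 = 2.8470
D_3 = 3.2313
D_4 = 3.6675
D_5 = 3.9866
D_6 = 4.3335
D_7 = 4.7105
D_8 = 5.1203
TV_8 = 5.3271/(0.0828−0.0404) = 125.6401
P₀ = Σ Dₜ/(1+r)ᵗ + TV_8/(1+r)^8 = 87.2217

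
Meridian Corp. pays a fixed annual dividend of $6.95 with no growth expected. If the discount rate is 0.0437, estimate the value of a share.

Zero-growth DDM (perpetuity): P₀ = D/r = 6.95 / 0.0437 = 159.0389

$159.04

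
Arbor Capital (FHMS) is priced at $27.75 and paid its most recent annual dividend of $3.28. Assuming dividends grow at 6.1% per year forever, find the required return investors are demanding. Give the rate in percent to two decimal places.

18.64%

Rearranging the constant-growth DDM: r = D₁/P₀ + g.
D₁ = 3.28 × (1 + 0.061) = 3.4801.
r = 3.4801 / 27.75 + 0.061 = 0.12541 + 0.061 = 0.18641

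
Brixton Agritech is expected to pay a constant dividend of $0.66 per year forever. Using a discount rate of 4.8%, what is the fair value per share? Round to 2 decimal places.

Zero-growth DDM (perpetuity): P₀ = D/r = 0.66 / 0.048 = 13.7500

$13.75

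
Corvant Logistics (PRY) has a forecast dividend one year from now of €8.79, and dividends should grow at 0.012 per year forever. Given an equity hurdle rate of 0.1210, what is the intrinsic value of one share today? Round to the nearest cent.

Gordon growth model: P₀ = D₁/(r − g), with D₁ = 8.79 given directly.
P₀ = 8.7900 / (0.121 − 0.012) = 8.7900 / 0.109 = 80.6422

€80.64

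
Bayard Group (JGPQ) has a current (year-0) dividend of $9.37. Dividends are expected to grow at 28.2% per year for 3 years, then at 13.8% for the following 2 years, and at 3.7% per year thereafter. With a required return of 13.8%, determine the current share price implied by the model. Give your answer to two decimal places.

$200.18

Three-stage DDM. Project D₁…D_5; terminal Gordon value at t=5 with g = 0.037; discount at r = 0.138.
D_1 = 12.0123
D_2 = 15.3998
D_3 = 19.7426
D_4 = 22.4670
D_5 = 25.5675
TV_5 = 26.5135/(0.138−0.037) = 262.5098
P₀ = Σ Dₜ/(1+r)ᵗ + TV_5/(1+r)^5 = 200.1768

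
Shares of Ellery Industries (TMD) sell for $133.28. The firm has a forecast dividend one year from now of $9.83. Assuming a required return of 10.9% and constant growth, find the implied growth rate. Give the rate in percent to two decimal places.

3.52%

From P₀ = D₁/(r − g), the implied growth is g = r − D₁/P₀.
g = 0.109 − 9.83/133.28 = 0.109 − 0.07375 = 0.03525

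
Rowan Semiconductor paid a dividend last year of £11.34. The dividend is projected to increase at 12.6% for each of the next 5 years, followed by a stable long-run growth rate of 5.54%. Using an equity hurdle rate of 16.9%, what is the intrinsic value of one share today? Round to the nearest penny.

Two-stage DDM. Project D₁…D_5 at 0.126, terminal growth 0.0554, discount at r = 0.169.
D_1 = 12.7688
D_2 = 14.3777
D_3 = 16.1893
D_4 = 18.2292
D_5 = 20.5260
Terminal value at t=5: TV = D_6/(r−g) = 21.6632/(0.169−0.0554) = 190.6970
P₀ = 12.7688/(1+0.169)^1 + 14.3777/(1+0.169)^2 + 16.1893/(1+0.169)^3 + 18.2292/(1+0.169)^4 + 20.5260/(1+0.169)^5 + 190.6970/(1+0.169)^5 = 138.0933

£138.09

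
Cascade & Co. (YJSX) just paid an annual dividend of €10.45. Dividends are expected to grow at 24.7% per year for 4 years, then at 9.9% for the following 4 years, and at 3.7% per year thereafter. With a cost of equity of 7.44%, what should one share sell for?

€717.45

Three-stage DDM. Project D₁…D_8; terminal Gordon value at t=8 with g = 0.037; discount at r = 0.0744.
D_1 = 13.0311
D_2 = 16.2498
D_3 = 20.2636
D_4 = 25.2687
D_5 = 27.7703
D_6 = 30.5195
D_7 = 33.5409
D_8 = 36.8615
TV_8 = 38.2254/(0.0744−0.037) = 1022.0686
P₀ = Σ Dₜ/(1+r)ᵗ + TV_8/(1+r)^8 = 717.4461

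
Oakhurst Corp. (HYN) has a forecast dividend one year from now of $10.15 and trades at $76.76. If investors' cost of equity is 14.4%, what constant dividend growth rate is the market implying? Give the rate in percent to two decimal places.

From P₀ = D₁/(r − g), the implied growth is g = r − D₁/P₀.
g = 0.144 − 10.15/76.76 = 0.144 − 0.13223 = 0.01177

1.18%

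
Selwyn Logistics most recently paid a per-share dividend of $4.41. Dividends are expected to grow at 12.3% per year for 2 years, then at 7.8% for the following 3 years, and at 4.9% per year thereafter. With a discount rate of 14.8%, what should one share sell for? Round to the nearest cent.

$56.74

Three-stage DDM. Project D₁…D_5; terminal Gordon value at t=5 with g = 0.049; discount at r = 0.148.
D_1 = 4.9524
D_2 = 5.5616
D_3 = 5.9954
D_4 = 6.4630
D_5 = 6.9671
TV_5 = 7.3085/(0.148−0.049) = 73.8235
P₀ = Σ Dₜ/(1+r)ᵗ + TV_5/(1+r)^5 = 56.7361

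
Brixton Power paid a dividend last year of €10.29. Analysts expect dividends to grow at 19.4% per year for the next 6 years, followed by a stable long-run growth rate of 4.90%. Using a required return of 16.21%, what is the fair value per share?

Two-stage DDM. Project D₁…D_6 at 0.194, terminal growth 0.049, discount at r = 0.1621.
D_1 = 12.2863
D_2 = 14.6698
D_3 = 17.5157
D_4 = 20.9138
D_5 = 24.9711
D_6 = 29.8154
Terminal value at t=6: TV = D_7/(r−g) = 31.2764/(0.1621−0.049) = 276.5376
P₀ = 12.2863/(1+0.1621)^1 + 14.6698/(1+0.1621)^2 + 17.5157/(1+0.1621)^3 + 20.9138/(1+0.1621)^4 + 24.9711/(1+0.1621)^5 + 29.8154/(1+0.1621)^6 + 276.5376/(1+0.1621)^6 = 180.2283

€180.23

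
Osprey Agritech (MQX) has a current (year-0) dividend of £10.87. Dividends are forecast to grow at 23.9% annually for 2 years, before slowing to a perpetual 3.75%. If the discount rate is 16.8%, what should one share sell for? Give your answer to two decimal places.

£121.01

Two-stage DDM. Project D₁…D_2 at 0.239, terminal growth 0.0375, discount at r = 0.168.
D_1 = 13.4679
D_2 = 16.6868
Terminal value at t=2: TV = D_3/(r−g) = 17.3125/(0.168−0.0375) = 132.6630
P₀ = 13.4679/(1+0.168)^1 + 16.6868/(1+0.168)^2 + 132.6630/(1+0.168)^2 = 121.0067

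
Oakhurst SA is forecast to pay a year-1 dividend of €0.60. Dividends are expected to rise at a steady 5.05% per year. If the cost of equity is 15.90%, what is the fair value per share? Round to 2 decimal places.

Gordon growth model: P₀ = D₁/(r − g), with D₁ = 0.60 given directly.
P₀ = 0.6000 / (0.159 − 0.0505) = 0.6000 / 0.1085 = 5.5300

€5.53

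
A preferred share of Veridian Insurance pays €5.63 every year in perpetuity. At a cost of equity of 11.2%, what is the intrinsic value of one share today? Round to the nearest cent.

Zero-growth DDM (perpetuity): P₀ = D/r = 5.63 / 0.112 = 50.2679

€50.27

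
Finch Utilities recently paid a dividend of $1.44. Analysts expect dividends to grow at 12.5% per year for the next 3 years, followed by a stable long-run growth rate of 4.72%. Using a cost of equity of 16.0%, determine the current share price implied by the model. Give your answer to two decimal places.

Two-stage DDM. Project D₁…D_3 at 0.125, terminal growth 0.0472, discount at r = 0.16.
D_1 = 1.6200
D_2 = 1.8225
D_3 = 2.0503
Terminal value at t=3: TV = D_4/(r−g) = 2.1471/(0.16−0.0472) = 19.0345
P₀ = 1.6200/(1+0.16)^1 + 1.8225/(1+0.16)^2 + 2.0503/(1+0.16)^3 + 19.0345/(1+0.16)^3 = 16.2591

$16.26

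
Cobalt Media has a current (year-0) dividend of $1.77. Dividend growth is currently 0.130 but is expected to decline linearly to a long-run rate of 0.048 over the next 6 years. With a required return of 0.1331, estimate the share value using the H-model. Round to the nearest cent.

H-model: P₀ = D₀[(1+g_L) + H(g_S−g_L)]/(r−g_L), with H = 6/2 = 3.
P₀ = 1.77 × [(1+0.048) + 3×(0.13−0.048)] / (0.1331−0.048)
   = 1.77 × 1.2940 / 0.0851 = 26.9140

$26.91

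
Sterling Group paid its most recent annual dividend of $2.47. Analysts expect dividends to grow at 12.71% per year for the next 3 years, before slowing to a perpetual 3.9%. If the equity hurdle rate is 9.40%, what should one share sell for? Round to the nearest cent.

Two-stage DDM. Project D₁…D_3 at 0.1271, terminal growth 0.039, discount at r = 0.094.
D_1 = 2.7839
D_2 = 3.1378
D_3 = 3.5366
Terminal value at t=3: TV = D_4/(r−g) = 3.6745/(0.094−0.039) = 66.8093
P₀ = 2.7839/(1+0.094)^1 + 3.1378/(1+0.094)^2 + 3.5366/(1+0.094)^3 + 66.8093/(1+0.094)^3 = 58.8928

$58.89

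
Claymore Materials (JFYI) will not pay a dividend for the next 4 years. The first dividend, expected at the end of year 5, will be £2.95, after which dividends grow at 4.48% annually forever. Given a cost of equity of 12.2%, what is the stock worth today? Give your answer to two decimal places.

£24.11

Deferred-dividend DDM. At t=4 the remaining stream is a growing perpetuity with first payment D_5 = 2.95.
V_4 = D_5/(r−g) = 2.95/(0.122−0.0448) = 38.2124
P₀ = V_4/(1+r)^4 = 38.2124/(1+0.122)^4 = 24.1120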